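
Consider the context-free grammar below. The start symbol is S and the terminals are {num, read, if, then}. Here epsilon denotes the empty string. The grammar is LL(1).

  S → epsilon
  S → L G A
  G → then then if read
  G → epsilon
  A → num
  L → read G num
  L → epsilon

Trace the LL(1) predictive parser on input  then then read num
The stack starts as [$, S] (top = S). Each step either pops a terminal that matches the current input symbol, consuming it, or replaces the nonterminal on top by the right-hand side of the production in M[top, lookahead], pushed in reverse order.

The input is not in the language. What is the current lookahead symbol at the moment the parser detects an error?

     Stack                  Input                 Action
  1  $ S                    then then read num $  expand S → L G A
  2  $ A G L                then then read num $  expand L → epsilon
  3  $ A G                  then then read num $  expand G → then then if read
  4  $ A read if then then  then then read num $  match then
  5  $ A read if then       then read num $       match then
  6  $ A read if            read num $            error: top is terminal if but lookahead is read

read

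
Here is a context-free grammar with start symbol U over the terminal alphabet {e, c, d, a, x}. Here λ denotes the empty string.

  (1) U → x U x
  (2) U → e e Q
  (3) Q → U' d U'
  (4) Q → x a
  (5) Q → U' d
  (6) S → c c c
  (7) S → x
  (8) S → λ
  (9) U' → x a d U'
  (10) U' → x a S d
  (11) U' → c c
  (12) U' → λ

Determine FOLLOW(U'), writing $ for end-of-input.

FIRST(U): from U→x U x we get {x}; from U→e e Q we get {e}. So FIRST(U) = {e, x}.
FIRST(S): from S→c c c we get {c}; from S→x we get {x}; from S→λ we get {λ}. So FIRST(S) = {λ, c, x}.
FIRST(U'): from U'→x a d U' we get {x}; from U'→x a S d we get {x}; from U'→c c we get {c}; from U'→λ we get {λ}. So FIRST(U') = {λ, c, x}.
FIRST(Q): from Q→U' d U' we get {c, d, x}; from Q→x a we get {x}; from Q→U' d we get {c, d, x}. So FIRST(Q) = {c, d, x}.
FOLLOW(U) includes $ since U is the start symbol.
FOLLOW(U): in U→x U x, U is followed by x with FIRST {x}. Thus FOLLOW(U) = {$, x}.
FOLLOW(Q): in U→e e Q, the suffix after Q is empty, so FOLLOW(Q) ⊇ FOLLOW(U) = {$, x}. Thus FOLLOW(Q) = {$, x}.
FOLLOW(S): in U'→x a S d, S is followed by d with FIRST {d}. Thus FOLLOW(S) = {d}.
FOLLOW(U'): in Q→U' d U' (occurrence 1), U' is followed by d U' with FIRST {d}; in Q→U' d U' (occurrence 2), the suffix after U' is empty, so FOLLOW(U') ⊇ FOLLOW(Q) = {$, x}; in Q→U' d, U' is followed by d with FIRST {d}; in U'→x a d U', the suffix after U' is empty (adds nothing new). Thus FOLLOW(U') = {$, d, x}.

{$, d, x}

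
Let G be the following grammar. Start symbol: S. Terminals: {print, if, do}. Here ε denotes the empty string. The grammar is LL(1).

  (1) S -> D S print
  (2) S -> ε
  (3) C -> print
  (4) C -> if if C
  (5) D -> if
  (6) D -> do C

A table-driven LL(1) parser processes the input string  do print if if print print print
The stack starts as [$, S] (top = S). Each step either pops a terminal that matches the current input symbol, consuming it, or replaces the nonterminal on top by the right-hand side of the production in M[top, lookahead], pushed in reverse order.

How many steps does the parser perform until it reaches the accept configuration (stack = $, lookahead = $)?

step 1: stack=$ S  input=do print if if print print print $  — expand S -> D S print
step 2: stack=$ print S D  input=do print if if print print print $  — expand D -> do C
step 3: stack=$ print S C do  input=do print if if print print print $  — match do
step 4: stack=$ print S C  input=print if if print print print $  — expand C -> print
step 5: stack=$ print S print  input=print if if print print print $  — match print
step 6: stack=$ print S  input=if if print print print $  — expand S -> D S print
step 7: stack=$ print print S D  input=if if print print print $  — expand D -> if
step 8: stack=$ print print S if  input=if if print print print $  — match if
step 9: stack=$ print print S  input=if print print print $  — expand S -> D S print
step 10: stack=$ print print print S D  input=if print print print $  — expand D -> if
step 11: stack=$ print print print S if  input=if print print print $  — match if
step 12: stack=$ print print print S  input=print print print $  — expand S -> ε
step 13: stack=$ print print print  input=print print print $  — match print
step 14: stack=$ print print  input=print print $  — match print
step 15: stack=$ print  input=print $  — match print
Accept reached after 15 steps.

15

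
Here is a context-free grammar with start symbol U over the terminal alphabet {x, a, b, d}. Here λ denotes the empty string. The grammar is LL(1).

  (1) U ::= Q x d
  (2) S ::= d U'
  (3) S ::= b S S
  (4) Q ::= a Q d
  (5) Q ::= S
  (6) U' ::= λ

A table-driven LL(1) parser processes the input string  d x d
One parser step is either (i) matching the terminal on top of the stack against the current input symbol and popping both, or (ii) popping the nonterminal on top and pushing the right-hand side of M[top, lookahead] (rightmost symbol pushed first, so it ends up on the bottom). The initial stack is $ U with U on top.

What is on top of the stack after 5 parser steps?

x

     Stack       Input    Action
  1  $ U         d x d $  expand U ::= Q x d
  2  $ d x Q     d x d $  expand Q ::= S
  3  $ d x S     d x d $  expand S ::= d U'
  4  $ d x U' d  d x d $  match d
  5  $ d x U'    x d $    expand U' ::= λ
Stack after step 5: $ d x (top = x).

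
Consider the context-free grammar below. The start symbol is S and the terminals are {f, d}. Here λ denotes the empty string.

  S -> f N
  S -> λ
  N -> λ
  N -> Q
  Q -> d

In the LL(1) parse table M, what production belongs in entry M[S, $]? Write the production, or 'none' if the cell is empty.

S -> λ

FIRST(S) = {λ, f}
FIRST(Q) = {d}
FIRST(N) = {λ, d}  (via Q)
FOLLOW(S) includes $ since S is the start symbol.
FOLLOW(S): S appears on no right-hand side. Thus FOLLOW(S) = {$}.
For S -> f N: FIRST(f N) = {f}, so it goes in M[S, t] for t ∈ {f}.
For S -> λ: FIRST(λ) = {λ}, so it goes in M[S, t] for t ∈ {}; since λ ∈ FIRST, also for every t ∈ FOLLOW(S) = {$}.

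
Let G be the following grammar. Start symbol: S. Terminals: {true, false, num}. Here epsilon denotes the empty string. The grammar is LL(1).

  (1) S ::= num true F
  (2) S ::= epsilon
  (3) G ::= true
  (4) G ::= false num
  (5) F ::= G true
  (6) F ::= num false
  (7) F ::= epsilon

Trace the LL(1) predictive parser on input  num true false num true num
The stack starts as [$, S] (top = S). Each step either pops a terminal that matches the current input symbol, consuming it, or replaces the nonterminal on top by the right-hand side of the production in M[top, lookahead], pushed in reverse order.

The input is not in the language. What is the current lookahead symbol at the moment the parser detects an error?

num

step 1: stack=$ S  input=num true false num true num $  — expand S ::= num true F
step 2: stack=$ F true num  input=num true false num true num $  — match num
step 3: stack=$ F true  input=true false num true num $  — match true
step 4: stack=$ F  input=false num true num $  — expand F ::= G true
step 5: stack=$ true G  input=false num true num $  — expand G ::= false num
step 6: stack=$ true num false  input=false num true num $  — match false
step 7: stack=$ true num  input=num true num $  — match num
step 8: stack=$ true  input=true num $  — match true
step 9: stack=$  input=num $  — error: stack empty but input remains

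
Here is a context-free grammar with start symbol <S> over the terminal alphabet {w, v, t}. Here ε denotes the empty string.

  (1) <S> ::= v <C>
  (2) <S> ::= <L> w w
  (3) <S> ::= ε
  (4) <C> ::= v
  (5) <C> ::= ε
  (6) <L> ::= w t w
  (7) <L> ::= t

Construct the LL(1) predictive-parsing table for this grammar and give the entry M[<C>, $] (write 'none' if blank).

FIRST(<C>) = {ε, v}
FIRST(<L>) = {t, w}
FIRST(<S>) = {ε, t, v, w}  (via <L> w w)
FOLLOW(<S>) includes $ since <S> is the start symbol.
FOLLOW(<S>): <S> appears on no right-hand side. Thus FOLLOW(<S>) = {$}.
FOLLOW(<C>): in <S>::=v <C>, the suffix after <C> is empty, so FOLLOW(<C>) ⊇ FOLLOW(<S>) = {$}. Thus FOLLOW(<C>) = {$}.
For <C> ::= v: FIRST(v) = {v}, so it goes in M[<C>, t] for t ∈ {v}.
For <C> ::= ε: FIRST(ε) = {ε}, so it goes in M[<C>, t] for t ∈ {}; since ε ∈ FIRST, also for every t ∈ FOLLOW(<C>) = {$}.

<C> ::= ε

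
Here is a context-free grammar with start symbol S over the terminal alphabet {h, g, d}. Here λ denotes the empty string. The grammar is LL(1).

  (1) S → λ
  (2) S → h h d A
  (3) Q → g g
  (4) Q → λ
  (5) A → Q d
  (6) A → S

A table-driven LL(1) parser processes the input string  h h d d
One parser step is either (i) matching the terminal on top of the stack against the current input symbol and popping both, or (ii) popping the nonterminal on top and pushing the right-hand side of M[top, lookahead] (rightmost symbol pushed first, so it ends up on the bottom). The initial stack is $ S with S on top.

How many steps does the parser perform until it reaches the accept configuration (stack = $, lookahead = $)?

7

     Stack      Input      Action
  1  $ S        h h d d $  expand S → h h d A
  2  $ A d h h  h h d d $  match h
  3  $ A d h    h d d $    match h
  4  $ A d      d d $      match d
  5  $ A        d $        expand A → Q d
  6  $ d Q      d $        expand Q → λ
  7  $ d        d $        match d
Accept reached after 7 steps.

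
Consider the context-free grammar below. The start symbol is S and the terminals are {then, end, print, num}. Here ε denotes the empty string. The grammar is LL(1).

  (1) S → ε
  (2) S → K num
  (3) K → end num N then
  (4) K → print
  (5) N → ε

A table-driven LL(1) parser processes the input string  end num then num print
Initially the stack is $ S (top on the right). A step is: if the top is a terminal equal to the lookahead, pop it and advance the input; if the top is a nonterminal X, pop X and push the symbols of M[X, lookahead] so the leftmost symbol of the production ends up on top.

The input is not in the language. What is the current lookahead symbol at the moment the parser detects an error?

print

step 1: stack=$ S  input=end num then num print $  — expand S → K num
step 2: stack=$ num K  input=end num then num print $  — expand K → end num N then
step 3: stack=$ num then N num end  input=end num then num print $  — match end
step 4: stack=$ num then N num  input=num then num print $  — match num
step 5: stack=$ num then N  input=then num print $  — expand N → ε
step 6: stack=$ num then  input=then num print $  — match then
step 7: stack=$ num  input=num print $  — match num
step 8: stack=$  input=print $  — error: stack empty but input remains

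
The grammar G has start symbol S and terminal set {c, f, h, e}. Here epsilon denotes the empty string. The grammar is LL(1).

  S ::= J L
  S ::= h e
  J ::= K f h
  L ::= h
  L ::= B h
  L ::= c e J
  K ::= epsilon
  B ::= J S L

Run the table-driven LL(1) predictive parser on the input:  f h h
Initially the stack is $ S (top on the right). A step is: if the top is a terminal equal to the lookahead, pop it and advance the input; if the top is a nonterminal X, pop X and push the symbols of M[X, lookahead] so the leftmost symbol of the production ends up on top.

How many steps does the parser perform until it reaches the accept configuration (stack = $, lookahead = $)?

     Stack      Input    Action
  1  $ S        f h h $  expand S ::= J L
  2  $ L J      f h h $  expand J ::= K f h
  3  $ L h f K  f h h $  expand K ::= epsilon
  4  $ L h f    f h h $  match f
  5  $ L h      h h $    match h
  6  $ L        h $      expand L ::= h
  7  $ h        h $      match h
Accept reached after 7 steps.

7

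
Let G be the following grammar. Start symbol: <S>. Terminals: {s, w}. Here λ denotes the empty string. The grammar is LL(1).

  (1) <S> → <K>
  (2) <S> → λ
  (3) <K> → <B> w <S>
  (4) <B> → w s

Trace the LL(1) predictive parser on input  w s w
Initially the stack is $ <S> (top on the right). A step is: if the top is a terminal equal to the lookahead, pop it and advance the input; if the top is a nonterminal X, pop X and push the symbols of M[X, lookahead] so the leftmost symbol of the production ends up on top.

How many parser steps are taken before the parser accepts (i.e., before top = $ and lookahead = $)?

7

     Stack        Input    Action
  1  $ <S>        w s w $  expand <S> → <K>
  2  $ <K>        w s w $  expand <K> → <B> w <S>
  3  $ <S> w <B>  w s w $  expand <B> → w s
  4  $ <S> w s w  w s w $  match w
  5  $ <S> w s    s w $    match s
  6  $ <S> w      w $      match w
  7  $ <S>        $        expand <S> → λ
Accept reached after 7 steps.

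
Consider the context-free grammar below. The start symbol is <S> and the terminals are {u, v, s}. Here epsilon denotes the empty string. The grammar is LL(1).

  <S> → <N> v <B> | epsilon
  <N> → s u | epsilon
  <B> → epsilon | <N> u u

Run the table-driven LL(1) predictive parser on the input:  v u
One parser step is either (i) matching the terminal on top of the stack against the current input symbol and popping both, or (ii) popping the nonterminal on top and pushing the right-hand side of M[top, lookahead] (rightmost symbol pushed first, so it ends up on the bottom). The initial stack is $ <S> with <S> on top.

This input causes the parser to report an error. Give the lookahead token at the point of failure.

$

step 1: stack=$ <S>  input=v u $  — expand <S> → <N> v <B>
step 2: stack=$ <B> v <N>  input=v u $  — expand <N> → epsilon
step 3: stack=$ <B> v  input=v u $  — match v
step 4: stack=$ <B>  input=u $  — expand <B> → <N> u u
step 5: stack=$ u u <N>  input=u $  — expand <N> → epsilon
step 6: stack=$ u u  input=u $  — match u
step 7: stack=$ u  input=$  — error: top is terminal u but lookahead is $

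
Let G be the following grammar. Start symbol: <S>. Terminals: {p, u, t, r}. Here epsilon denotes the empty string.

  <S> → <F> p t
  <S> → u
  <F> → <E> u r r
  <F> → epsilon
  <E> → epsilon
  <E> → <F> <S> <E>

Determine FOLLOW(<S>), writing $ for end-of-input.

{$, p, u}

FIRST(<S>): from <S>→<F> p t we get {p, u}; from <S>→u we get {u}. So FIRST(<S>) = {p, u}.
FIRST(<F>): from <F>→<E> u r r we get {p, u}; from <F>→epsilon we get {epsilon}. So FIRST(<F>) = {epsilon, p, u}.
FIRST(<E>): from <E>→epsilon we get {epsilon}; from <E>→<F> <S> <E> we get {p, u}. So FIRST(<E>) = {epsilon, p, u}.
FOLLOW(<S>) includes $ since <S> is the start symbol.
FOLLOW(<F>): in <S>→<F> p t, <F> is followed by p t with FIRST {p}; in <E>→<F> <S> <E>, <F> is followed by <S> <E> with FIRST {p, u}. Thus FOLLOW(<F>) = {p, u}.
FOLLOW(<E>): in <F>→<E> u r r, <E> is followed by u r r with FIRST {u}; in <E>→<F> <S> <E>, the suffix after <E> is empty (adds nothing new). Thus FOLLOW(<E>) = {u}.
FOLLOW(<S>): in <E>→<F> <S> <E>, <S> is followed by <E> with FIRST {epsilon, p, u}; in <E>→<F> <S> <E>, the suffix after <S> is nullable, so FOLLOW(<S>) ⊇ FOLLOW(<E>) = {u}. Thus FOLLOW(<S>) = {$, p, u}.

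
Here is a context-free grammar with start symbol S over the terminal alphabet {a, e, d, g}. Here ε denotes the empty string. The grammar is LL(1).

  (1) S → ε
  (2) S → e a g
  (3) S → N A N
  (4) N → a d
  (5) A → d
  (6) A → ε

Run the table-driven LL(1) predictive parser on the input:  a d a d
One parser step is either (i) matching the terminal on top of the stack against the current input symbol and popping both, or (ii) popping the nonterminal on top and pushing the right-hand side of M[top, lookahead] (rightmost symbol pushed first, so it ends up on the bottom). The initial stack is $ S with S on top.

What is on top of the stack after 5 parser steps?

step 1: stack=$ S  input=a d a d $  — expand S → N A N
step 2: stack=$ N A N  input=a d a d $  — expand N → a d
step 3: stack=$ N A d a  input=a d a d $  — match a
step 4: stack=$ N A d  input=d a d $  — match d
step 5: stack=$ N A  input=a d $  — expand A → ε
Stack after step 5: $ N (top = N).

N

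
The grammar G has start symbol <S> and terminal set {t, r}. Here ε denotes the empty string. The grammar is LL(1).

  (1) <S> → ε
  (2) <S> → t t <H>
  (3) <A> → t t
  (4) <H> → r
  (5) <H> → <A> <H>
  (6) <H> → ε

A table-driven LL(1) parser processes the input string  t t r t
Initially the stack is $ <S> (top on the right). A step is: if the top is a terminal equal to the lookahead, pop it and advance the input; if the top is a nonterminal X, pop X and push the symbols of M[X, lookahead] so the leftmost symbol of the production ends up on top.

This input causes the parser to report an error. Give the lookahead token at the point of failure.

step 1: stack=$ <S>  input=t t r t $  — expand <S> → t t <H>
step 2: stack=$ <H> t t  input=t t r t $  — match t
step 3: stack=$ <H> t  input=t r t $  — match t
step 4: stack=$ <H>  input=r t $  — expand <H> → r
step 5: stack=$ r  input=r t $  — match r
step 6: stack=$  input=t $  — error: stack empty but input remains

t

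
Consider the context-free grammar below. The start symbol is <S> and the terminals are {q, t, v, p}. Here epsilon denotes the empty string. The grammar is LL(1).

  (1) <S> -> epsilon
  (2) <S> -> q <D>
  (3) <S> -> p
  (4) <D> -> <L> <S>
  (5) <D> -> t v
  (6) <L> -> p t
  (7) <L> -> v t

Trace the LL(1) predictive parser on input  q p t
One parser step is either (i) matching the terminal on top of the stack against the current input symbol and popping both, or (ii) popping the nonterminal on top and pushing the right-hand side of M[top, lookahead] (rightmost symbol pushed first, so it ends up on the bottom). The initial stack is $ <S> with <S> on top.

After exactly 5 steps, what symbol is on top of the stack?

t

step 1: stack=$ <S>  input=q p t $  — expand <S> -> q <D>
step 2: stack=$ <D> q  input=q p t $  — match q
step 3: stack=$ <D>  input=p t $  — expand <D> -> <L> <S>
step 4: stack=$ <S> <L>  input=p t $  — expand <L> -> p t
step 5: stack=$ <S> t p  input=p t $  — match p
Stack after step 5: $ <S> t (top = t).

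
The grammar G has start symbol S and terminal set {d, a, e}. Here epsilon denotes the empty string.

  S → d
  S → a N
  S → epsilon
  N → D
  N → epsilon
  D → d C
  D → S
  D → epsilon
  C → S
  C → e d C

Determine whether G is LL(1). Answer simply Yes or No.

FIRST(S) = {epsilon, a, d}
FIRST(N) = {epsilon, a, d}
FIRST(D) = {epsilon, a, d}
FIRST(C) = {epsilon, a, d, e}
FOLLOW(S) = {$}
FOLLOW(N) = {$}
FOLLOW(D) = {$}
FOLLOW(C) = {$}
Cell M[D, $] receives both D → S and D → epsilon — the grammar is not LL(1).

No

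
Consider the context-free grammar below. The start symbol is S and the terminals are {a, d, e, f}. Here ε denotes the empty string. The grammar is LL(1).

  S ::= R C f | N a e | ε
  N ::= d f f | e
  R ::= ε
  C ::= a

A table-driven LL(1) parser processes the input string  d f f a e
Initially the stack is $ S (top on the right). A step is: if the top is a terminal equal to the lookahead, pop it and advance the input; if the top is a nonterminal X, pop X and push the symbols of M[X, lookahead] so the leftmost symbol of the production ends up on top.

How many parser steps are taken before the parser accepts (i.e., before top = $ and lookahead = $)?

7

     Stack        Input        Action
  1  $ S          d f f a e $  expand S ::= N a e
  2  $ e a N      d f f a e $  expand N ::= d f f
  3  $ e a f f d  d f f a e $  match d
  4  $ e a f f    f f a e $    match f
  5  $ e a f      f a e $      match f
  6  $ e a        a e $        match a
  7  $ e          e $          match e
Accept reached after 7 steps.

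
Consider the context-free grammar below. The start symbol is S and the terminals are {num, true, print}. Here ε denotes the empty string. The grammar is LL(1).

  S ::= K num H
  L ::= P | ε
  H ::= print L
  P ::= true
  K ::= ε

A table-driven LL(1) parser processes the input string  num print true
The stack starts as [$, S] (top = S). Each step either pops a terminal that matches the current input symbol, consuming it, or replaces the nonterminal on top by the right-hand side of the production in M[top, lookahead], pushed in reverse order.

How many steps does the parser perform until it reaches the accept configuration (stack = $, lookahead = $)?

     Stack      Input             Action
  1  $ S        num print true $  expand S ::= K num H
  2  $ H num K  num print true $  expand K ::= ε
  3  $ H num    num print true $  match num
  4  $ H        print true $      expand H ::= print L
  5  $ L print  print true $      match print
  6  $ L        true $            expand L ::= P
  7  $ P        true $            expand P ::= true
  8  $ true     true $            match true
Accept reached after 8 steps.

8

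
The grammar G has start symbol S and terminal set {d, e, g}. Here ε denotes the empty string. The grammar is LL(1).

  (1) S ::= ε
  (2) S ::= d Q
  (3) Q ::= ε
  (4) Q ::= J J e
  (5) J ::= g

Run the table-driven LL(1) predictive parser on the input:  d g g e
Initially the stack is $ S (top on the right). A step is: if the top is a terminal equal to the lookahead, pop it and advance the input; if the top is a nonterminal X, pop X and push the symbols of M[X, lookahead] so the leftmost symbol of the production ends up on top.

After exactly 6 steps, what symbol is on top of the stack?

step 1: stack=$ S  input=d g g e $  — expand S ::= d Q
step 2: stack=$ Q d  input=d g g e $  — match d
step 3: stack=$ Q  input=g g e $  — expand Q ::= J J e
step 4: stack=$ e J J  input=g g e $  — expand J ::= g
step 5: stack=$ e J g  input=g g e $  — match g
step 6: stack=$ e J  input=g e $  — expand J ::= g
Stack after step 6: $ e g (top = g).

g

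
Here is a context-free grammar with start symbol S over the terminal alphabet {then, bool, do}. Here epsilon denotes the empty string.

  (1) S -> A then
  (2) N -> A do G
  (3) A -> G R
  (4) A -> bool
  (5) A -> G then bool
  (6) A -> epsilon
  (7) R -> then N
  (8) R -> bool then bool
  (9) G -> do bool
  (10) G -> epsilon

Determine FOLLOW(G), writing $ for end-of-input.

FIRST(R) = {bool, then}
FIRST(G) = {epsilon, do}
FIRST(A) = {epsilon, bool, do, then}  (via G R, G then bool)
FIRST(S) = {bool, do, then}  (via A then)
FIRST(N) = {bool, do, then}  (via A do G)
FOLLOW(S) includes $ since S is the start symbol.
FOLLOW(S): S appears on no right-hand side. Thus FOLLOW(S) = {$}.
FOLLOW(A): in S->A then, A is followed by then with FIRST {then}; in N->A do G, A is followed by do G with FIRST {do}. Thus FOLLOW(A) = {do, then}.
FOLLOW(R): in A->G R, the suffix after R is empty, so FOLLOW(R) ⊇ FOLLOW(A) = {do, then}. Thus FOLLOW(R) = {do, then}.
FOLLOW(N): in R->then N, the suffix after N is empty, so FOLLOW(N) ⊇ FOLLOW(R) = {do, then}. Thus FOLLOW(N) = {do, then}.
FOLLOW(G): in N->A do G, the suffix after G is empty, so FOLLOW(G) ⊇ FOLLOW(N) = {do, then}; in A->G R, G is followed by R with FIRST {bool, then}; in A->G then bool, G is followed by then bool with FIRST {then}. Thus FOLLOW(G) = {bool, do, then}.

{bool, do, then}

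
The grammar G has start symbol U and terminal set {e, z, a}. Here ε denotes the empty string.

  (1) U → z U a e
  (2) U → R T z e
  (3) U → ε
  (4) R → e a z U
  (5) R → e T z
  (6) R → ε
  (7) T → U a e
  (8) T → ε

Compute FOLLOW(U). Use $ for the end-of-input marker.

{$, a, e, z}

FIRST(R): from R→e a z U we get {e}; from R→e T z we get {e}; from R→ε we get {ε}. So FIRST(R) = {ε, e}.
FIRST(U): from U→z U a e we get {z}; from U→R T z e we get {a, e, z}; from U→ε we get {ε}. So FIRST(U) = {ε, a, e, z}.
FIRST(T): from T→U a e we get {a, e, z}; from T→ε we get {ε}. So FIRST(T) = {ε, a, e, z}.
FOLLOW(U) includes $ since U is the start symbol.
FOLLOW(R): in U→R T z e, R is followed by T z e with FIRST {a, e, z}. Thus FOLLOW(R) = {a, e, z}.
FOLLOW(U): in U→z U a e, U is followed by a e with FIRST {a}; in R→e a z U, the suffix after U is empty, so FOLLOW(U) ⊇ FOLLOW(R) = {a, e, z}; in T→U a e, U is followed by a e with FIRST {a}. Thus FOLLOW(U) = {$, a, e, z}.
FOLLOW(T): in U→R T z e, T is followed by z e with FIRST {z}; in R→e T z, T is followed by z with FIRST {z}. Thus FOLLOW(T) = {z}.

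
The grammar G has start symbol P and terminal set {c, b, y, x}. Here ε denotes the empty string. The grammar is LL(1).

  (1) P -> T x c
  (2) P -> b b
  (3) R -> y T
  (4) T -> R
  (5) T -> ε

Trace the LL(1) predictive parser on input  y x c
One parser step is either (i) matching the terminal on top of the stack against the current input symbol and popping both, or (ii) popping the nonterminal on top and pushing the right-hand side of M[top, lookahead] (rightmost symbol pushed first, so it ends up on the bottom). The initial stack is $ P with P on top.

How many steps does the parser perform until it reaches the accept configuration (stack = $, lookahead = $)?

7

     Stack      Input    Action
  1  $ P        y x c $  expand P -> T x c
  2  $ c x T    y x c $  expand T -> R
  3  $ c x R    y x c $  expand R -> y T
  4  $ c x T y  y x c $  match y
  5  $ c x T    x c $    expand T -> ε
  6  $ c x      x c $    match x
  7  $ c        c $      match c
Accept reached after 7 steps.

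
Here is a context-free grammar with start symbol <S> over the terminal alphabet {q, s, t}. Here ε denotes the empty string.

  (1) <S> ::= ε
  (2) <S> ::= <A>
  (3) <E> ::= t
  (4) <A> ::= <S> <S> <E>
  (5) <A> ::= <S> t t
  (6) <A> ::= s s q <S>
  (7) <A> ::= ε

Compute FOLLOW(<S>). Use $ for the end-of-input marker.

FIRST(<E>): from <E>::=t we get {t}. So FIRST(<E>) = {t}.
FIRST(<S>): from <S>::=ε we get {ε}; from <S>::=<A> we get {ε, s, t}. So FIRST(<S>) = {ε, s, t}.
FIRST(<A>): from <A>::=<S> <S> <E> we get {s, t}; from <A>::=<S> t t we get {s, t}; from <A>::=s s q <S> we get {s}; from <A>::=ε we get {ε}. So FIRST(<A>) = {ε, s, t}.
FOLLOW(<S>) includes $ since <S> is the start symbol.
FOLLOW(<S>): in <A>::=<S> <S> <E> (occurrence 1), <S> is followed by <S> <E> with FIRST {s, t}; in <A>::=<S> <S> <E> (occurrence 2), <S> is followed by <E> with FIRST {t}; in <A>::=<S> t t, <S> is followed by t t with FIRST {t}; in <A>::=s s q <S>, the suffix after <S> is empty, so FOLLOW(<S>) ⊇ FOLLOW(<A>) = {$, s, t}. Thus FOLLOW(<S>) = {$, s, t}.
FOLLOW(<A>): in <S>::=<A>, the suffix after <A> is empty, so FOLLOW(<A>) ⊇ FOLLOW(<S>) = {$, s, t}. Thus FOLLOW(<A>) = {$, s, t}.
FOLLOW(<E>): in <A>::=<S> <S> <E>, the suffix after <E> is empty, so FOLLOW(<E>) ⊇ FOLLOW(<A>) = {$, s, t}. Thus FOLLOW(<E>) = {$, s, t}.

{$, s, t}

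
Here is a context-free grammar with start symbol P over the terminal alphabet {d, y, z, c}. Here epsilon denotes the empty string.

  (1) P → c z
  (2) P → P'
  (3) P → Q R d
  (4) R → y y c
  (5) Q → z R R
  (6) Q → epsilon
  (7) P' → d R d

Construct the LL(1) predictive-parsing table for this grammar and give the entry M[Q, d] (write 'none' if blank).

FIRST(R): from R→y y c we get {y}. So FIRST(R) = {y}.
FIRST(Q): from Q→z R R we get {z}; from Q→epsilon we get {epsilon}. So FIRST(Q) = {epsilon, z}.
FIRST(P'): from P'→d R d we get {d}. So FIRST(P') = {d}.
FIRST(P): from P→c z we get {c}; from P→P' we get {d}; from P→Q R d we get {y, z}. So FIRST(P) = {c, d, y, z}.
FOLLOW(P) includes $ since P is the start symbol.
FOLLOW(Q): in P→Q R d, Q is followed by R d with FIRST {y}. Thus FOLLOW(Q) = {y}.
For Q → z R R: FIRST(z R R) = {z}, so it goes in M[Q, t] for t ∈ {z}.
For Q → epsilon: FIRST(epsilon) = {epsilon}, so it goes in M[Q, t] for t ∈ {}; since epsilon ∈ FIRST, also for every t ∈ FOLLOW(Q) = {y}.
None of these place a production in M[Q, d].

none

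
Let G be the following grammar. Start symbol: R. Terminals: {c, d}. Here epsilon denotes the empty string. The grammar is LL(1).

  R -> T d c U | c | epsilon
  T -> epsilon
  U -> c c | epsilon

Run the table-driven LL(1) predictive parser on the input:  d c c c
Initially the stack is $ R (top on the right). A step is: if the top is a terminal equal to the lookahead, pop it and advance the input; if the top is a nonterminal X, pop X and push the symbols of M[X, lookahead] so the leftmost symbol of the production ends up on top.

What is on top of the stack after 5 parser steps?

c

step 1: stack=$ R  input=d c c c $  — expand R -> T d c U
step 2: stack=$ U c d T  input=d c c c $  — expand T -> epsilon
step 3: stack=$ U c d  input=d c c c $  — match d
step 4: stack=$ U c  input=c c c $  — match c
step 5: stack=$ U  input=c c $  — expand U -> c c
Stack after step 5: $ c c (top = c).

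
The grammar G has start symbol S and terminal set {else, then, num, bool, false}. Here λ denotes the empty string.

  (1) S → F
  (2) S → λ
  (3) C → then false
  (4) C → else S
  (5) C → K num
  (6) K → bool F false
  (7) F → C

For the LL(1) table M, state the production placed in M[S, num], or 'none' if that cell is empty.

FIRST(K) = {bool}
FIRST(C) = {bool, else, then}  (via K num)
FIRST(F) = {bool, else, then}  (via C)
FIRST(S) = {λ, bool, else, then}  (via F)
FOLLOW(S) includes $ since S is the start symbol.
FOLLOW(S): in C→else S, the suffix after S is empty, so FOLLOW(S) ⊇ FOLLOW(C) = {$, false}. Thus FOLLOW(S) = {$, false}.
FOLLOW(C): in F→C, the suffix after C is empty, so FOLLOW(C) ⊇ FOLLOW(F) = {$, false}. Thus FOLLOW(C) = {$, false}.
For S → F: FIRST(F) = {bool, else, then}, so it goes in M[S, t] for t ∈ {bool, else, then}.
For S → λ: FIRST(λ) = {λ}, so it goes in M[S, t] for t ∈ {}; since λ ∈ FIRST, also for every t ∈ FOLLOW(S) = {$, false}.
None of these place a production in M[S, num].

none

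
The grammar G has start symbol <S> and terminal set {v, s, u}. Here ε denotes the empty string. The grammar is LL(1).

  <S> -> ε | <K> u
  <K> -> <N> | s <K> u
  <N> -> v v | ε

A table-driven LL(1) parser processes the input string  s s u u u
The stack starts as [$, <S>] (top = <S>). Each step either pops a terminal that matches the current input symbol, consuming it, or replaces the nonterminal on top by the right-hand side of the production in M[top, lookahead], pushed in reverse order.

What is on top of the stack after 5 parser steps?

step 1: stack=$ <S>  input=s s u u u $  — expand <S> -> <K> u
step 2: stack=$ u <K>  input=s s u u u $  — expand <K> -> s <K> u
step 3: stack=$ u u <K> s  input=s s u u u $  — match s
step 4: stack=$ u u <K>  input=s u u u $  — expand <K> -> s <K> u
step 5: stack=$ u u u <K> s  input=s u u u $  — match s
Stack after step 5: $ u u u <K> (top = <K>).

<K>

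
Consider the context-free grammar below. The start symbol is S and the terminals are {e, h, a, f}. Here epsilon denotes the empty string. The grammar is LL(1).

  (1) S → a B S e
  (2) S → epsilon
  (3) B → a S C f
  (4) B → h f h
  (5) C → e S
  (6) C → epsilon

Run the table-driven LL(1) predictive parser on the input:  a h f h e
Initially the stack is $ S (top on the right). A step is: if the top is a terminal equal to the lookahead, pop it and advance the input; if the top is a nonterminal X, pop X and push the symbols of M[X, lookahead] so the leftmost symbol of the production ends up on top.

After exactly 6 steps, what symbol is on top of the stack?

S

     Stack        Input        Action
  1  $ S          a h f h e $  expand S → a B S e
  2  $ e S B a    a h f h e $  match a
  3  $ e S B      h f h e $    expand B → h f h
  4  $ e S h f h  h f h e $    match h
  5  $ e S h f    f h e $      match f
  6  $ e S h      h e $        match h
Stack after step 6: $ e S (top = S).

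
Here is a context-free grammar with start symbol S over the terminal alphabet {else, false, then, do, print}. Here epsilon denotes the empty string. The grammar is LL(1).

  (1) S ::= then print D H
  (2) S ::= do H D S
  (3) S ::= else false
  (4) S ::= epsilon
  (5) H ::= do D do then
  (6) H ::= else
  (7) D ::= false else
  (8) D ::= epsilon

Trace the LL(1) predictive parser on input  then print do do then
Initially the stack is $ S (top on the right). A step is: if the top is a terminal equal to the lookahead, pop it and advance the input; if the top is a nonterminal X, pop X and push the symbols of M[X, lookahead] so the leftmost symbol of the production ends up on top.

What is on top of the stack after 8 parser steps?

step 1: stack=$ S  input=then print do do then $  — expand S ::= then print D H
step 2: stack=$ H D print then  input=then print do do then $  — match then
step 3: stack=$ H D print  input=print do do then $  — match print
step 4: stack=$ H D  input=do do then $  — expand D ::= epsilon
step 5: stack=$ H  input=do do then $  — expand H ::= do D do then
step 6: stack=$ then do D do  input=do do then $  — match do
step 7: stack=$ then do D  input=do then $  — expand D ::= epsilon
step 8: stack=$ then do  input=do then $  — match do
Stack after step 8: $ then (top = then).

then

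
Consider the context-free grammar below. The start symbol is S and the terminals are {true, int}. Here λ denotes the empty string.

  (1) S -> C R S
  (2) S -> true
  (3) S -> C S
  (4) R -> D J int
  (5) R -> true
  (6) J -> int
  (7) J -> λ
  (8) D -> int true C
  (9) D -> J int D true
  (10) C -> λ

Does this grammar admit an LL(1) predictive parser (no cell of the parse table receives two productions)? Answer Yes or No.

FIRST(S) = {int, true}
FIRST(R) = {int, true}
FIRST(J) = {λ, int}
FIRST(D) = {int}
FIRST(C) = {λ}
FOLLOW(S) = {$}
FOLLOW(R) = {int, true}
FOLLOW(J) = {int}
FOLLOW(D) = {int, true}
FOLLOW(C) = {int, true}
Cell M[D, int] receives both D -> int true C and D -> J int D true — the grammar is not LL(1).

No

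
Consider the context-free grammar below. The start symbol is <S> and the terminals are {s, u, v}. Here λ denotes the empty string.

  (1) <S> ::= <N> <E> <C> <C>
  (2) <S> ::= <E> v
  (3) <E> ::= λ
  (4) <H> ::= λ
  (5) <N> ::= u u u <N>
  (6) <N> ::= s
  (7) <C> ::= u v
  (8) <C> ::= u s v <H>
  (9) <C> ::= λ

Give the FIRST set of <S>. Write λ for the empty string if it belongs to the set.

FIRST(<E>) = {λ}
FIRST(<H>) = {λ}
FIRST(<N>) = {s, u}
FIRST(<C>) = {λ, u}
FIRST(<S>) = {s, u, v}  (via <N> <E> <C> <C>, <E> v)

{s, u, v}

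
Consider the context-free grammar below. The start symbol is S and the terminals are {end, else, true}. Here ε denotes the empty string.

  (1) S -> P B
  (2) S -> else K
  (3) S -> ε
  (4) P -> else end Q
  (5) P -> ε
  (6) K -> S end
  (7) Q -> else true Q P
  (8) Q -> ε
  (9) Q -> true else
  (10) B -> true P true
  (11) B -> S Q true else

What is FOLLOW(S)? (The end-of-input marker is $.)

FIRST(P) = {ε, else}
FIRST(Q) = {ε, else, true}
FIRST(S) = {ε, else, true}  (via P B)
FIRST(K) = {else, end, true}  (via S end)
FIRST(B) = {else, true}  (via S Q true else)
FOLLOW(S) includes $ since S is the start symbol.
FOLLOW(S): in K->S end, S is followed by end with FIRST {end}; in B->S Q true else, S is followed by Q true else with FIRST {else, true}. Thus FOLLOW(S) = {$, else, end, true}.
FOLLOW(K): in S->else K, the suffix after K is empty, so FOLLOW(K) ⊇ FOLLOW(S) = {$, else, end, true}. Thus FOLLOW(K) = {$, else, end, true}.
FOLLOW(B): in S->P B, the suffix after B is empty, so FOLLOW(B) ⊇ FOLLOW(S) = {$, else, end, true}. Thus FOLLOW(B) = {$, else, end, true}.
FOLLOW(P): in S->P B, P is followed by B with FIRST {else, true}; in Q->else true Q P, the suffix after P is empty, so FOLLOW(P) ⊇ FOLLOW(Q) = {else, true}; in B->true P true, P is followed by true with FIRST {true}. Thus FOLLOW(P) = {else, true}.
FOLLOW(Q): in P->else end Q, the suffix after Q is empty, so FOLLOW(Q) ⊇ FOLLOW(P) = {else, true}; in Q->else true Q P, Q is followed by P with FIRST {ε, else}; in Q->else true Q P, the suffix after Q is nullable (adds nothing new); in B->S Q true else, Q is followed by true else with FIRST {true}. Thus FOLLOW(Q) = {else, true}.

{$, else, end, true}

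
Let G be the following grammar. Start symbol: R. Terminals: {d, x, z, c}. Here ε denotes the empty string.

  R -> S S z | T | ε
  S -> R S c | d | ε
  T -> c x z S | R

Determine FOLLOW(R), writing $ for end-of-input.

FIRST(R) = {ε, c, d, z}  (via S S z, T)
FIRST(S) = {ε, c, d, z}  (via R S c)
FIRST(T) = {ε, c, d, z}  (via R)
FOLLOW(R) includes $ since R is the start symbol.
FOLLOW(R): in S->R S c, R is followed by S c with FIRST {c, d, z}; in T->R, the suffix after R is empty, so FOLLOW(R) ⊇ FOLLOW(T) = {$, c, d, z}. Thus FOLLOW(R) = {$, c, d, z}.
FOLLOW(T): in R->T, the suffix after T is empty, so FOLLOW(T) ⊇ FOLLOW(R) = {$, c, d, z}. Thus FOLLOW(T) = {$, c, d, z}.
FOLLOW(S): in R->S S z (occurrence 1), S is followed by S z with FIRST {c, d, z}; in R->S S z (occurrence 2), S is followed by z with FIRST {z}; in S->R S c, S is followed by c with FIRST {c}; in T->c x z S, the suffix after S is empty, so FOLLOW(S) ⊇ FOLLOW(T) = {$, c, d, z}. Thus FOLLOW(S) = {$, c, d, z}.

{$, c, d, z}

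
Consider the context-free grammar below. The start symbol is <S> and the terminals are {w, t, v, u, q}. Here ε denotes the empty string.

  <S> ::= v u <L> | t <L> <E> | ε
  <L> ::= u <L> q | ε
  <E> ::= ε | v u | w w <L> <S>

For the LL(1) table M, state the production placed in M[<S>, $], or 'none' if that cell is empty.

<S> ::= ε

FIRST(<S>): from <S>::=v u <L> we get {v}; from <S>::=t <L> <E> we get {t}; from <S>::=ε we get {ε}. So FIRST(<S>) = {ε, t, v}.
FIRST(<L>): from <L>::=u <L> q we get {u}; from <L>::=ε we get {ε}. So FIRST(<L>) = {ε, u}.
FIRST(<E>): from <E>::=ε we get {ε}; from <E>::=v u we get {v}; from <E>::=w w <L> <S> we get {w}. So FIRST(<E>) = {ε, v, w}.
FOLLOW(<S>) includes $ since <S> is the start symbol.
FOLLOW(<S>): in <E>::=w w <L> <S>, the suffix after <S> is empty, so FOLLOW(<S>) ⊇ FOLLOW(<E>) = {$}. Thus FOLLOW(<S>) = {$}.
FOLLOW(<E>): in <S>::=t <L> <E>, the suffix after <E> is empty, so FOLLOW(<E>) ⊇ FOLLOW(<S>) = {$}. Thus FOLLOW(<E>) = {$}.
For <S> ::= v u <L>: FIRST(v u <L>) = {v}, so it goes in M[<S>, t] for t ∈ {v}.
For <S> ::= t <L> <E>: FIRST(t <L> <E>) = {t}, so it goes in M[<S>, t] for t ∈ {t}.
For <S> ::= ε: FIRST(ε) = {ε}, so it goes in M[<S>, t] for t ∈ {}; since ε ∈ FIRST, also for every t ∈ FOLLOW(<S>) = {$}.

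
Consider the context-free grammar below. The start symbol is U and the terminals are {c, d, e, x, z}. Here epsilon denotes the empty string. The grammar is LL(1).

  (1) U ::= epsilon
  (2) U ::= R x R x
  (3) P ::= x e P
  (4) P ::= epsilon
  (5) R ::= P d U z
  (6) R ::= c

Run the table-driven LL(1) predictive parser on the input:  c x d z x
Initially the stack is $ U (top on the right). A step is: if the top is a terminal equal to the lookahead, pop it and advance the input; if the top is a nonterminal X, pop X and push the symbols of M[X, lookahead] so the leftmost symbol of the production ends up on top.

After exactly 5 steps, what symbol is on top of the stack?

P

step 1: stack=$ U  input=c x d z x $  — expand U ::= R x R x
step 2: stack=$ x R x R  input=c x d z x $  — expand R ::= c
step 3: stack=$ x R x c  input=c x d z x $  — match c
step 4: stack=$ x R x  input=x d z x $  — match x
step 5: stack=$ x R  input=d z x $  — expand R ::= P d U z
Stack after step 5: $ x z U d P (top = P).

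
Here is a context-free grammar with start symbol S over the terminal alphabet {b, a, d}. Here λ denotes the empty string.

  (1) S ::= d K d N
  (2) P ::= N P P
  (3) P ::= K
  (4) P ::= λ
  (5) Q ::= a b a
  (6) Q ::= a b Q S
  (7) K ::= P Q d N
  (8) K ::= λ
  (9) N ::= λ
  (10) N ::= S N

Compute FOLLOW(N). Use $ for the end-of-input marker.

FIRST(S) = {d}
FIRST(Q) = {a}
FIRST(N) = {λ, d}  (via S N)
FIRST(P) = {λ, a, d}  (via N P P, K)
FIRST(K) = {λ, a, d}  (via P Q d N)
FOLLOW(S) includes $ since S is the start symbol.
FOLLOW(P): in P::=N P P (occurrence 1), P is followed by P with FIRST {λ, a, d}; in P::=N P P (occurrence 1), the suffix after P is nullable (adds nothing new); in P::=N P P (occurrence 2), the suffix after P is empty (adds nothing new); in K::=P Q d N, P is followed by Q d N with FIRST {a}. Thus FOLLOW(P) = {a, d}.
FOLLOW(Q): in Q::=a b Q S, Q is followed by S with FIRST {d}; in K::=P Q d N, Q is followed by d N with FIRST {d}. Thus FOLLOW(Q) = {d}.
FOLLOW(K): in S::=d K d N, K is followed by d N with FIRST {d}; in P::=K, the suffix after K is empty, so FOLLOW(K) ⊇ FOLLOW(P) = {a, d}. Thus FOLLOW(K) = {a, d}.
FOLLOW(S): in Q::=a b Q S, the suffix after S is empty, so FOLLOW(S) ⊇ FOLLOW(Q) = {d}; in N::=S N, S is followed by N with FIRST {λ, d}; in N::=S N, the suffix after S is nullable, so FOLLOW(S) ⊇ FOLLOW(N) = {$, a, d}. Thus FOLLOW(S) = {$, a, d}.
FOLLOW(N): in S::=d K d N, the suffix after N is empty, so FOLLOW(N) ⊇ FOLLOW(S) = {$, a, d}; in P::=N P P, N is followed by P P with FIRST {λ, a, d}; in P::=N P P, the suffix after N is nullable, so FOLLOW(N) ⊇ FOLLOW(P) = {a, d}; in K::=P Q d N, the suffix after N is empty, so FOLLOW(N) ⊇ FOLLOW(K) = {a, d}; in N::=S N, the suffix after N is empty (adds nothing new). Thus FOLLOW(N) = {$, a, d}.

{$, a, d}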